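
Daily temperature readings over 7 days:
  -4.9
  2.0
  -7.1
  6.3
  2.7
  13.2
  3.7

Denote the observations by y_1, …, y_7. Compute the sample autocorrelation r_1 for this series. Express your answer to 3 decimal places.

-0.041

Mean ȳ = (-4.9 + 2.0 − 7.1 + 6.3 + 2.7 + 13.2 + 3.7)/7 = 2.2714
Deviations from mean: -7.1714, -0.2714, -9.3714, 4.0286, 0.4286, 10.9286, 1.4286
Σ(y_t−ȳ)(y_{t+1}−ȳ) = (1.9465) + (2.5437) + (-37.7535) + (1.7265) + (4.6837) + (15.6122) = -11.2408
Denominator Σ(y_t−ȳ)² = 277.2143
r_1 = -11.2408 / 277.2143 = -0.041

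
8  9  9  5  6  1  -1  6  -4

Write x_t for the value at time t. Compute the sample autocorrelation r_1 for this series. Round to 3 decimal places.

Mean x̄ = (8 + 9 + 9 + 5 + 6 + 1 − 1 + 6 − 4)/9 = 4.3333
Numerator Σ_{t=1}^{8}(x_t−x̄)(x_{t+1}−x̄) = 32.5556
Denominator Σ(x_t−x̄)² = 172.0000
r_1 = 32.5556 / 172.0000 = 0.189

0.189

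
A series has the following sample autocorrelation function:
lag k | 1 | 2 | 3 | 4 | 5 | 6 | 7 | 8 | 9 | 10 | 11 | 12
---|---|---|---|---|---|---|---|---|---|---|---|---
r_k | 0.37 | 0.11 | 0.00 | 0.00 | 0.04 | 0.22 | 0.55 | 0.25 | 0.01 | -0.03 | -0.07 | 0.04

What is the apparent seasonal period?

The largest autocorrelation is r_7 = 0.55; the remaining lags stay at or below 0.37. The elevated value at lag 1 (0.37), dropping to 0.11 at lag 2, reflects decaying short-term dependence rather than seasonality.
The dominant spike at lag 7 indicates a seasonal period of 7.

7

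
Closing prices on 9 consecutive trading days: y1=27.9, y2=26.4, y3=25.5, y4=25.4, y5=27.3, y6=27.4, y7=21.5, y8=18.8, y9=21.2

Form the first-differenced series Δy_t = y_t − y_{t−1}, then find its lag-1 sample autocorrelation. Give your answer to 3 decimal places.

First differences Δy: -1.5, -0.9, -0.1, 1.9, 0.1, -5.9, -2.7, 2.4
Mean of differences = -0.8375
Numerator Σ(Δy_t−Δȳ)(Δy_{t+1}−Δȳ) = 3.2336
Denominator Σ(Δy_t−Δȳ)² = 48.9388
r_1(Δy) = 3.2336 / 48.9388 = 0.066

0.066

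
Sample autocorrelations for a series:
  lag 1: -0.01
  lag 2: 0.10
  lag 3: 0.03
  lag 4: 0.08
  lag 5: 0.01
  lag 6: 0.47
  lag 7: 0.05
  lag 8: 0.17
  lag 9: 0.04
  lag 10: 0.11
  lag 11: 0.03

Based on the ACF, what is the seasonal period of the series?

6

The largest autocorrelation is r_6 = 0.47; the remaining lags stay at or below 0.17.
The dominant spike at lag 6 indicates a seasonal period of 6.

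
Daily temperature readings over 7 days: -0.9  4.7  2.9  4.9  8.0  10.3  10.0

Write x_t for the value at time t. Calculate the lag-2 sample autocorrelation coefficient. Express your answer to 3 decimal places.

0.194

Mean x̄ = (-0.9 + 4.7 + 2.9 + 4.9 + 8.0 + 10.3 + 10.0)/7 = 5.7000
Deviations from mean: -6.6000, -1.0000, -2.8000, -0.8000, 2.3000, 4.6000, 4.3000
Σ(x_t−x̄)(x_{t+2}−x̄) = (18.4800) + (0.8000) + (-6.4400) + (-3.6800) + (9.8900) = 19.0500
Denominator Σ(x_t−x̄)² = 97.9800
r_2 = 19.0500 / 97.9800 = 0.194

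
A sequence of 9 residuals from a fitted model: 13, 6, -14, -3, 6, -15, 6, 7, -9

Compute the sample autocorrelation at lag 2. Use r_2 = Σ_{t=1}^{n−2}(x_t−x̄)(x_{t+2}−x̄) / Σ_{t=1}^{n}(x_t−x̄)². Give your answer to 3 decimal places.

Mean x̄ = (13 + 6 − 14 − 3 + 6 − 15 + 6 + 7 − 9)/9 = -0.3333
Numerator Σ_{t=1}^{7}(x_t−x̄)(x_{t+2}−x̄) = -368.8889
Denominator Σ(x_t−x̄)² = 836.0000
r_2 = -368.8889 / 836.0000 = -0.441

-0.441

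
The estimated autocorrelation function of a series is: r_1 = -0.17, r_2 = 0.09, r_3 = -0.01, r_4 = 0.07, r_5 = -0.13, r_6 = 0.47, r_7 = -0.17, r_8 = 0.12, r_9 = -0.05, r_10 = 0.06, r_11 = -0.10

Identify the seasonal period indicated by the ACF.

The largest autocorrelation is r_6 = 0.47; the remaining lags stay at or below 0.12.
The dominant spike at lag 6 indicates a seasonal period of 6.

6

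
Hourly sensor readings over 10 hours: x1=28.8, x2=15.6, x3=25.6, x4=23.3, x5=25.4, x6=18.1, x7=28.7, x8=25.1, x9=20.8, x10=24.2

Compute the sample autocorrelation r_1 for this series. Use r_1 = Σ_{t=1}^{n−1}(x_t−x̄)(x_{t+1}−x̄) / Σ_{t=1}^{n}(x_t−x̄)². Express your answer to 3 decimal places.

-0.577

Mean x̄ = (28.8 + 15.6 + 25.6 + 23.3 + 25.4 + 18.1 + 28.7 + 25.1 + 20.8 + 24.2)/10 = 23.5600
Numerator Σ_{t=1}^{9}(x_t−x̄)(x_{t+1}−x̄) = -95.1696
Denominator Σ(x_t−x̄)² = 165.0640
r_1 = -95.1696 / 165.0640 = -0.577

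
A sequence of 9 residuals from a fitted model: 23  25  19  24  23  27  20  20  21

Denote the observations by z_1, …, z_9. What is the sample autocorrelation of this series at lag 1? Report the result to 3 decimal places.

Mean z̄ = (23 + 25 + 19 + 24 + 23 + 27 + 20 + 20 + 21)/9 = 22.4444
Numerator Σ_{t=1}^{8}(z_t−z̄)(z_{t+1}−z̄) = -10.9753
Denominator Σ(z_t−z̄)² = 56.2222
r_1 = -10.9753 / 56.2222 = -0.195

-0.195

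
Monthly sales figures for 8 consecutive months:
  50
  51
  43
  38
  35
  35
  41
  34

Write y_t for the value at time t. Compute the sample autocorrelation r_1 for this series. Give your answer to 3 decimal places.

0.501

Mean ȳ = (50 + 51 + 43 + 38 + 35 + 35 + 41 + 34)/8 = 40.8750
Σ(y_t−ȳ)(y_{t+1}−ȳ) = (92.3906) + (21.5156) + (-6.1094) + (16.8906) + (34.5156) + (-0.7344) + (-0.8594) = 157.6094
Denominator Σ(y_t−ȳ)² = 314.8750
r_1 = 157.6094 / 314.8750 = 0.501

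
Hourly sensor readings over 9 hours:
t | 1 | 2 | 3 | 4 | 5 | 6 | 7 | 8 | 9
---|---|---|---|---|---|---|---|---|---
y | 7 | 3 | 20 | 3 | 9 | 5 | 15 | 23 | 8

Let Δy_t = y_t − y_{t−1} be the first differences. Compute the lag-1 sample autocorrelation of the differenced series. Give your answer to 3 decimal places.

-0.546

First differences Δy: -4, 17, -17, 6, -4, 10, 8, -15
Mean of differences = 0.1250
Numerator Σ(Δy_t−Δȳ)(Δy_{t+1}−Δȳ) = -565.5156
Denominator Σ(Δy_t−Δȳ)² = 1034.8750
r_1(Δy) = -565.5156 / 1034.8750 = -0.546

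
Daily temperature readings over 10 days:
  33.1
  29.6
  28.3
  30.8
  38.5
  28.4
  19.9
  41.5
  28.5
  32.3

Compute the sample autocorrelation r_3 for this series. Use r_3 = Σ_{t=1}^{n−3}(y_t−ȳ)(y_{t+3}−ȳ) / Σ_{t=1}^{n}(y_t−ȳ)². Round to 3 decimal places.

0.219

Mean ȳ = (33.1 + 29.6 + 28.3 + 30.8 + 38.5 + 28.4 + 19.9 + 41.5 + 28.5 + 32.3)/10 = 31.0900
Σ(y_t−ȳ)(y_{t+3}−ȳ) = (-0.5829) + (-11.0409) + (7.5051) + (3.2451) + (77.1381) + (6.9671) + (-13.5399) = 69.6917
Denominator Σ(y_t−ȳ)² = 318.0290
r_3 = 69.6917 / 318.0290 = 0.219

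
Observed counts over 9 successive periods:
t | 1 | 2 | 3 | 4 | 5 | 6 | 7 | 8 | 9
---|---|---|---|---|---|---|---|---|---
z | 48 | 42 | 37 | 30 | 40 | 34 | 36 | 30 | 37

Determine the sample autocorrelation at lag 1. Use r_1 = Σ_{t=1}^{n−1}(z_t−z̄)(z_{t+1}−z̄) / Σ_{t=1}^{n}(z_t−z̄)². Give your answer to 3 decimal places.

0.137

Mean z̄ = (48 + 42 + 37 + 30 + 40 + 34 + 36 + 30 + 37)/9 = 37.1111
Numerator Σ_{t=1}^{8}(z_t−z̄)(z_{t+1}−z̄) = 36.0988
Denominator Σ(z_t−z̄)² = 262.8889
r_1 = 36.0988 / 262.8889 = 0.137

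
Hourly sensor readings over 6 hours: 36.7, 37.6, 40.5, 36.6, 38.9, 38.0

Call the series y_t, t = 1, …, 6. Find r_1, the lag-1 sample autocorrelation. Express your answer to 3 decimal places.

Mean ȳ = (36.7 + 37.6 + 40.5 + 36.6 + 38.9 + 38.0)/6 = 38.0500
Numerator Σ_{t=1}^{5}(y_t−ȳ)(y_{t+1}−ȳ) = -5.3225
Denominator Σ(y_t−ȳ)² = 10.8550
r_1 = -5.3225 / 10.8550 = -0.490

-0.490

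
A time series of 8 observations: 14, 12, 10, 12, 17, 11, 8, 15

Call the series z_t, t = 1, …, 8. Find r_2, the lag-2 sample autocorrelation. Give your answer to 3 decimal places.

Mean z̄ = (14 + 12 + 10 + 12 + 17 + 11 + 8 + 15)/8 = 12.3750
Deviations from mean: 1.6250, -0.3750, -2.3750, -0.3750, 4.6250, -1.3750, -4.3750, 2.6250
Numerator Σ_{t=1}^{6}(z_t−z̄)(z_{t+2}−z̄) = -38.0313
Denominator Σ(z_t−z̄)² = 57.8750
r_2 = -38.0313 / 57.8750 = -0.657

-0.657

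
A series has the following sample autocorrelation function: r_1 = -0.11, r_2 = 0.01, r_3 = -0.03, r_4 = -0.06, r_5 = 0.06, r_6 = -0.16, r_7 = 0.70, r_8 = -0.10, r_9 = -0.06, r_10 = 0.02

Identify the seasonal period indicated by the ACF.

The largest autocorrelation is r_7 = 0.70; the remaining lags stay at or below 0.06.
The dominant spike at lag 7 indicates a seasonal period of 7.

7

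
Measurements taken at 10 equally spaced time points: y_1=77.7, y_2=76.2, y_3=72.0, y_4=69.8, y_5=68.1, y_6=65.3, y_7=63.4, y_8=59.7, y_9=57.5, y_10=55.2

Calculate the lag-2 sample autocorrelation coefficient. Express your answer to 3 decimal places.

Mean ȳ = (77.7 + 76.2 + 72.0 + 69.8 + 68.1 + 65.3 + 63.4 + 59.7 + 57.5 + 55.2)/10 = 66.4900
Numerator Σ_{t=1}^{8}(y_t−ȳ)(y_{t+2}−ȳ) = 206.3828
Denominator Σ(y_t−ȳ)² = 529.2090
r_2 = 206.3828 / 529.2090 = 0.390

0.390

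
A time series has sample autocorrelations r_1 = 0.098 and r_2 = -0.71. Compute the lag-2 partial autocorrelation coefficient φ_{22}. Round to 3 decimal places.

-0.727

φ_{22} = (r_2 − r_1²) / (1 − r_1²)
r_1² = (0.098)² = 0.009604
Numerator = -0.71 − 0.0096 = -0.7196; denominator = 1 − 0.0096 = 0.9904
φ_{22} = -0.7196 / 0.9904 = -0.727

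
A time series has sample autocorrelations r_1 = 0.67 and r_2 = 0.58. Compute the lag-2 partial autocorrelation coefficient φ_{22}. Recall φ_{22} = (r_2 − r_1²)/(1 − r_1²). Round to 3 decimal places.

φ_{22} = (r_2 − r_1²) / (1 − r_1²)
r_1² = (0.67)² = 0.4489
Numerator = 0.58 − 0.4489 = 0.1311; denominator = 1 − 0.4489 = 0.5511
φ_{22} = 0.1311 / 0.5511 = 0.238

0.238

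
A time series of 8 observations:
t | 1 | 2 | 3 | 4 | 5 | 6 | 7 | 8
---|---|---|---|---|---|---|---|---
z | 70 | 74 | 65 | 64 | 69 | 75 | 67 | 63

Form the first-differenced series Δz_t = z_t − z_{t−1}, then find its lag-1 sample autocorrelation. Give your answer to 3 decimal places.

-0.112

First differences Δz: 4, -9, -1, 5, 6, -8, -4
Mean of differences = -1.0000
Numerator Σ(Δz_t−Δz̄)(Δz_{t+1}−Δz̄) = -26.0000
Denominator Σ(Δz_t−Δz̄)² = 232.0000
r_1(Δz) = -26.0000 / 232.0000 = -0.112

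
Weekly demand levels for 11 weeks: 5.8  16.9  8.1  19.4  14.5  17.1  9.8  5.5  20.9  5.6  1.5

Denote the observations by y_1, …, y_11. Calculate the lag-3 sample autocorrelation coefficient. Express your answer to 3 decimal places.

Mean ȳ = (5.8 + 16.9 + 8.1 + 19.4 + 14.5 + 17.1 + 9.8 + 5.5 + 20.9 + 5.6 + 1.5)/11 = 11.3727
Numerator Σ_{t=1}^{8}(y_t−ȳ)(y_{t+3}−ȳ) = 44.4414
Denominator Σ(y_t−ȳ)² = 437.8618
r_3 = 44.4414 / 437.8618 = 0.101

0.101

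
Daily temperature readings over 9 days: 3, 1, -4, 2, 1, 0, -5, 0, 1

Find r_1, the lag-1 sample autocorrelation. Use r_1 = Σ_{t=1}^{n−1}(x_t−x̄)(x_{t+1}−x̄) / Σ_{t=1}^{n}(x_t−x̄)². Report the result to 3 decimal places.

Mean x̄ = (3 + 1 − 4 + 2 + 1 + 0 − 5 + 0 + 1)/9 = -0.1111
Numerator Σ_{t=1}^{8}(x_t−x̄)(x_{t+1}−x̄) = -7.5679
Denominator Σ(x_t−x̄)² = 56.8889
r_1 = -7.5679 / 56.8889 = -0.133

-0.133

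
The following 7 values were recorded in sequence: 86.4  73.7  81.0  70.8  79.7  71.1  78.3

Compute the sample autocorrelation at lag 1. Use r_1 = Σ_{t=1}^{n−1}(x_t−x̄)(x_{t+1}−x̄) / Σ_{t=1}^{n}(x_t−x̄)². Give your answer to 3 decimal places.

Mean x̄ = (86.4 + 73.7 + 81.0 + 70.8 + 79.7 + 71.1 + 78.3)/7 = 77.2857
Deviations from mean: 9.1143, -3.5857, 3.7143, -6.4857, 2.4143, -6.1857, 1.0143
Σ(x_t−x̄)(x_{t+1}−x̄) = (-32.6812) + (-13.3184) + (-24.0898) + (-15.6584) + (-14.9341) + (-6.2741) = -106.9559
Denominator Σ(x_t−x̄)² = 196.9086
r_1 = -106.9559 / 196.9086 = -0.543

-0.543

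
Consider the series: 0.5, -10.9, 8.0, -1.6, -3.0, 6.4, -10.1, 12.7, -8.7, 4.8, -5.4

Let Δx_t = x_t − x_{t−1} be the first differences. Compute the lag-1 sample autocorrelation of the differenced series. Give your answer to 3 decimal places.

-0.832

First differences Δx: -11.4, 18.9, -9.6, -1.4, 9.4, -16.5, 22.8, -21.4, 13.5, -10.2
Mean of differences = -0.5900
Numerator Σ(Δx_t−Δx̄)(Δx_{t+1}−Δx̄) = -1833.5251
Denominator Σ(Δx_t−Δx̄)² = 2202.5090
r_1(Δx) = -1833.5251 / 2202.5090 = -0.832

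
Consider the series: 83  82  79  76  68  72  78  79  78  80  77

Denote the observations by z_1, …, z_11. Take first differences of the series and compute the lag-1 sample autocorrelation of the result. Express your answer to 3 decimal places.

First differences Δz: -1, -3, -3, -8, 4, 6, 1, -1, 2, -3
Mean of differences = -0.6000
Numerator Σ(Δz_t−Δz̄)(Δz_{t+1}−Δz̄) = 23.4400
Denominator Σ(Δz_t−Δz̄)² = 146.4000
r_1(Δz) = 23.4400 / 146.4000 = 0.160

0.160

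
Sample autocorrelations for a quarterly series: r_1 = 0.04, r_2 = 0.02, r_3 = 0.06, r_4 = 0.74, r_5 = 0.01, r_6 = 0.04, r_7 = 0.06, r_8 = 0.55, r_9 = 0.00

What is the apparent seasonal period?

The largest autocorrelation is r_4 = 0.74, with a weaker echo at lag 8 (0.55); the remaining lags stay at or below 0.06.
The dominant spike at lag 4 indicates a seasonal period of 4.

4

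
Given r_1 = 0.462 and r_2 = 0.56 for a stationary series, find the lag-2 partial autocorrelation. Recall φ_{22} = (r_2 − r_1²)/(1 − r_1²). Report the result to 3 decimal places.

0.441

φ_{22} = (r_2 − r_1²) / (1 − r_1²)
r_1² = (0.462)² = 0.213444
Numerator = 0.56 − 0.2134 = 0.3466; denominator = 1 − 0.2134 = 0.7866
φ_{22} = 0.3466 / 0.7866 = 0.441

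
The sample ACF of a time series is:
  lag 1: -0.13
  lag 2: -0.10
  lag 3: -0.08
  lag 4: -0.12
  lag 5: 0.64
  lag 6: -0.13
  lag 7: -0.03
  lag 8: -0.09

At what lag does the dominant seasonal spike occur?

The largest autocorrelation is r_5 = 0.64; the remaining lags stay at or below -0.03.
The dominant spike at lag 5 indicates a seasonal period of 5.

5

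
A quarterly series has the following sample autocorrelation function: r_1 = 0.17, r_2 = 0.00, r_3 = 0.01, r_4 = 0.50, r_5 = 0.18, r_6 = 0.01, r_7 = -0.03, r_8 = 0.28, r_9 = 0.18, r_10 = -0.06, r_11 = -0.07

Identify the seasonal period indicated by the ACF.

The largest autocorrelation is r_4 = 0.50, with a weaker echo at lag 8 (0.28); the remaining lags stay at or below 0.18.
The dominant spike at lag 4 indicates a seasonal period of 4.

4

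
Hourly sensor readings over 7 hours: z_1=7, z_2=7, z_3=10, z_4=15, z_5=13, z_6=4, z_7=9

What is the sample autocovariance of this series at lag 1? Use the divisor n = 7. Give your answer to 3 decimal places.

Mean z̄ = (7 + 7 + 10 + 15 + 13 + 4 + 9)/7 = 9.2857
Σ_{t=1}^{6}(z_t−z̄)(z_{t+1}−z̄) = 10.7755
γ_1 = 10.7755 / 7 = 1.539

1.539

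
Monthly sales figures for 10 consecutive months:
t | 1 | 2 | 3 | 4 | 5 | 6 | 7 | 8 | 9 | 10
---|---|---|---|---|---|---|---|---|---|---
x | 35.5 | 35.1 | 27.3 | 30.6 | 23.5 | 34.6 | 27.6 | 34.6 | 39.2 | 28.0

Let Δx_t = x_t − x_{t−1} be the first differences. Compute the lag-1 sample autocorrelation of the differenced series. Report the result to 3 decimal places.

First differences Δx: -0.4, -7.8, 3.3, -7.1, 11.1, -7.0, 7.0, 4.6, -11.2
Mean of differences = -0.8333
Numerator Σ(Δx_t−Δx̄)(Δx_{t+1}−Δx̄) = -268.1578
Denominator Σ(Δx_t−Δx̄)² = 483.8600
r_1(Δx) = -268.1578 / 483.8600 = -0.554

-0.554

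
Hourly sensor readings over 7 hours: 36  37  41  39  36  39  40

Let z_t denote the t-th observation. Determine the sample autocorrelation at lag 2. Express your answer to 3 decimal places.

Mean z̄ = (36 + 37 + 41 + 39 + 36 + 39 + 40)/7 = 38.2857
Deviations from mean: -2.2857, -1.2857, 2.7143, 0.7143, -2.2857, 0.7143, 1.7143
Σ(z_t−z̄)(z_{t+2}−z̄) = (-6.2041) + (-0.9184) + (-6.2041) + (0.5102) + (-3.9184) = -16.7347
Denominator Σ(z_t−z̄)² = 23.4286
r_2 = -16.7347 / 23.4286 = -0.714

-0.714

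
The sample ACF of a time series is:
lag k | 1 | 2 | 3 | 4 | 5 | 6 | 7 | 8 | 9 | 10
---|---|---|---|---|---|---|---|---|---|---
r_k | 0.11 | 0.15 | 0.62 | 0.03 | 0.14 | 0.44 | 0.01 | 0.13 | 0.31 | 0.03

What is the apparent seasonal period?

3

The largest autocorrelation is r_3 = 0.62, with weaker echoes at lags 6 (0.44) and 9 (0.31); the remaining lags stay at or below 0.15.
The dominant spike at lag 3 indicates a seasonal period of 3.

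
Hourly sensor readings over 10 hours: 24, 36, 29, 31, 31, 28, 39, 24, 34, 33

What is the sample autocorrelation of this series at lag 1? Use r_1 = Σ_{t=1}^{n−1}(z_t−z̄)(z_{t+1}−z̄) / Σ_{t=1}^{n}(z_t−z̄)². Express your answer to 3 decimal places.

Mean z̄ = (24 + 36 + 29 + 31 + 31 + 28 + 39 + 24 + 34 + 33)/10 = 30.9000
Numerator Σ_{t=1}^{9}(z_t−z̄)(z_{t+1}−z̄) = -139.6100
Denominator Σ(z_t−z̄)² = 212.9000
r_1 = -139.6100 / 212.9000 = -0.656

-0.656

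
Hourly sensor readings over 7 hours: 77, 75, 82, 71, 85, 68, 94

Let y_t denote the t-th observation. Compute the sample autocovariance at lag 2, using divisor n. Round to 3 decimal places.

Mean ȳ = (77 + 75 + 82 + 71 + 85 + 68 + 94)/7 = 78.8571
Deviations: -1.8571, -3.8571, 3.1429, -7.8571, 6.1429, -10.8571, 15.1429
Σ_{t=1}^{5}(y_t−ȳ)(y_{t+2}−ȳ) = 222.1020
γ_2 = 222.1020 / 7 = 31.729

31.729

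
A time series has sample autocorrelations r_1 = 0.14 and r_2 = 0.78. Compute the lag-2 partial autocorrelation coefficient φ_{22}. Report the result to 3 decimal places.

φ_{22} = (r_2 − r_1²) / (1 − r_1²)
r_1² = (0.14)² = 0.0196
Numerator = 0.78 − 0.0196 = 0.7604; denominator = 1 − 0.0196 = 0.9804
φ_{22} = 0.7604 / 0.9804 = 0.776

0.776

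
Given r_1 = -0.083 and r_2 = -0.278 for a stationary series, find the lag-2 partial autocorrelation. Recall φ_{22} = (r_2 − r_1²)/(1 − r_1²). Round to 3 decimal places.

φ_{22} = (r_2 − r_1²) / (1 − r_1²)
r_1² = (-0.083)² = 0.006889
Numerator = -0.278 − 0.0069 = -0.2849; denominator = 1 − 0.0069 = 0.9931
φ_{22} = -0.2849 / 0.9931 = -0.287

-0.287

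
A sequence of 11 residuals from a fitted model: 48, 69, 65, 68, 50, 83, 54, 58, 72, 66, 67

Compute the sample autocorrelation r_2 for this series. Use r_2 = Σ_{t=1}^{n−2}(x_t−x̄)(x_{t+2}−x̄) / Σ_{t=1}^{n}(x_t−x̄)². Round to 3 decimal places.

0.023

Mean x̄ = (48 + 69 + 65 + 68 + 50 + 83 + 54 + 58 + 72 + 66 + 67)/11 = 63.6364
Numerator Σ_{t=1}^{9}(x_t−x̄)(x_{t+2}−x̄) = 24.4628
Denominator Σ(x_t−x̄)² = 1066.5455
r_2 = 24.4628 / 1066.5455 = 0.023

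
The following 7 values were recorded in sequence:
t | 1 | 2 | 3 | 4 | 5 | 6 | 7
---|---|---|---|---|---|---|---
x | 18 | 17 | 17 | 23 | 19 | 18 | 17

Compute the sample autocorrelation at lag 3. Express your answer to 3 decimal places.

-0.314

Mean x̄ = (18 + 17 + 17 + 23 + 19 + 18 + 17)/7 = 18.4286
Deviations from mean: -0.4286, -1.4286, -1.4286, 4.5714, 0.5714, -0.4286, -1.4286
Σ(x_t−x̄)(x_{t+3}−x̄) = (-1.9592) + (-0.8163) + (0.6122) + (-6.5306) = -8.6939
Denominator Σ(x_t−x̄)² = 27.7143
r_3 = -8.6939 / 27.7143 = -0.314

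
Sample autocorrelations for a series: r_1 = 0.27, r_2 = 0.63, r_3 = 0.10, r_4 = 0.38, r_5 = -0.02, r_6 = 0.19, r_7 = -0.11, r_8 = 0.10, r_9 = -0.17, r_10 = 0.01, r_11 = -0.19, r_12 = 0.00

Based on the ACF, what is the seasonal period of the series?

The largest autocorrelation is r_2 = 0.63, with a weaker echo at lag 4 (0.38); the remaining lags stay at or below 0.27.
The dominant spike at lag 2 indicates a seasonal period of 2.

2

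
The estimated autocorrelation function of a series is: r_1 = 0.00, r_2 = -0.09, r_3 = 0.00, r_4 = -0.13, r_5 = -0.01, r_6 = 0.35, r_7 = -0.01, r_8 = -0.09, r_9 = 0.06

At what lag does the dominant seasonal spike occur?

6

The largest autocorrelation is r_6 = 0.35; the remaining lags stay at or below 0.06.
The dominant spike at lag 6 indicates a seasonal period of 6.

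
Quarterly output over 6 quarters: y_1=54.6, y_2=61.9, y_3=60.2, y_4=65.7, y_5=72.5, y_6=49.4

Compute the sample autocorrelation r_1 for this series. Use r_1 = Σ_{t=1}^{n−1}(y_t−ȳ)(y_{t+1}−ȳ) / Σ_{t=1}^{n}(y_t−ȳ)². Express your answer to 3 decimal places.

Mean ȳ = (54.6 + 61.9 + 60.2 + 65.7 + 72.5 + 49.4)/6 = 60.7167
Deviations from mean: -6.1167, 1.1833, -0.5167, 4.9833, 11.7833, -11.3167
Σ(y_t−ȳ)(y_{t+1}−ȳ) = (-7.2381) + (-0.6114) + (-2.5747) + (58.7203) + (-133.3481) = -85.0519
Denominator Σ(y_t−ȳ)² = 330.8283
r_1 = -85.0519 / 330.8283 = -0.257

-0.257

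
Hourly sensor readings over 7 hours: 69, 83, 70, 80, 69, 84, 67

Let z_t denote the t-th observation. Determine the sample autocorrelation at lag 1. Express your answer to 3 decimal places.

-0.802

Mean z̄ = (69 + 83 + 70 + 80 + 69 + 84 + 67)/7 = 74.5714
Deviations from mean: -5.5714, 8.4286, -4.5714, 5.4286, -5.5714, 9.4286, -7.5714
Numerator Σ_{t=1}^{6}(z_t−z̄)(z_{t+1}−z̄) = -264.4694
Denominator Σ(z_t−z̄)² = 329.7143
r_1 = -264.4694 / 329.7143 = -0.802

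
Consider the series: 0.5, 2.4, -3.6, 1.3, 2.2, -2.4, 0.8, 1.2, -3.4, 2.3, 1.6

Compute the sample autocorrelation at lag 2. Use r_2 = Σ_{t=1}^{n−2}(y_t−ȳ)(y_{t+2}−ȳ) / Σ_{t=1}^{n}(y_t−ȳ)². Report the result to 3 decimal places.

-0.295

Mean ȳ = (0.5 + 2.4 − 3.6 + 1.3 + 2.2 − 2.4 + 0.8 + 1.2 − 3.4 + 2.3 + 1.6)/11 = 0.2636
Numerator Σ_{t=1}^{9}(y_t−ȳ)(y_{t+2}−ȳ) = -15.3508
Denominator Σ(y_t−ȳ)² = 51.9855
r_2 = -15.3508 / 51.9855 = -0.295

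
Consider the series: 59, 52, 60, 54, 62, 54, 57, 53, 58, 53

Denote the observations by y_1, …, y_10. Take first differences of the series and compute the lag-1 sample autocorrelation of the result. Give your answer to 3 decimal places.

First differences Δy: -7, 8, -6, 8, -8, 3, -4, 5, -5
Mean of differences = -0.6667
Numerator Σ(Δy_t−Δȳ)(Δy_{t+1}−Δȳ) = -293.4444
Denominator Σ(Δy_t−Δȳ)² = 348.0000
r_1(Δy) = -293.4444 / 348.0000 = -0.843

-0.843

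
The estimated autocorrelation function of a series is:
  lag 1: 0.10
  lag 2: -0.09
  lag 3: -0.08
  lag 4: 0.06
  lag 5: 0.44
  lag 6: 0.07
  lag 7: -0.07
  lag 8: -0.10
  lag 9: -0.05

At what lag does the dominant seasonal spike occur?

The largest autocorrelation is r_5 = 0.44; the remaining lags stay at or below 0.10.
The dominant spike at lag 5 indicates a seasonal period of 5.

5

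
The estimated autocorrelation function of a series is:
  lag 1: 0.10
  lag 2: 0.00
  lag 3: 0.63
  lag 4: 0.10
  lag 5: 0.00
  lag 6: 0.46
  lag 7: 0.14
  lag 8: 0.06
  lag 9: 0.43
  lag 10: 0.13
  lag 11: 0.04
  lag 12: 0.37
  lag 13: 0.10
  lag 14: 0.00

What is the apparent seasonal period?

3

The largest autocorrelation is r_3 = 0.63, with weaker echoes at lags 6 (0.46), 9 (0.43) and 12 (0.37); the remaining lags stay at or below 0.14.
The dominant spike at lag 3 indicates a seasonal period of 3.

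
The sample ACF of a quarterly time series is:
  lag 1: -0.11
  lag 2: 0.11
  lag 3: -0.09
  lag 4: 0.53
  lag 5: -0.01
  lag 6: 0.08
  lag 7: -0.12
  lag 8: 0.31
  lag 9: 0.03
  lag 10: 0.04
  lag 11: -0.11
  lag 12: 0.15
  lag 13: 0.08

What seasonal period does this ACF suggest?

4

The largest autocorrelation is r_4 = 0.53, with weaker echoes at lags 8 (0.31) and 12 (0.15); the remaining lags stay at or below 0.11.
The dominant spike at lag 4 indicates a seasonal period of 4.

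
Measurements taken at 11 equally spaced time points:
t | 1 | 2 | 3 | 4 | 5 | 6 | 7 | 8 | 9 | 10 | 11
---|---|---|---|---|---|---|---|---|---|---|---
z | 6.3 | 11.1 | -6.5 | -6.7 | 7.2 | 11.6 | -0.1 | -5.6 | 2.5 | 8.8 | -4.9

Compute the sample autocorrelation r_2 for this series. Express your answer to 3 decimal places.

Mean z̄ = (6.3 + 11.1 − 6.5 − 6.7 + 7.2 + 11.6 − 0.1 − 5.6 + 2.5 + 8.8 − 4.9)/11 = 2.1545
Numerator Σ_{t=1}^{9}(z_t−z̄)(z_{t+2}−z̄) = -381.7550
Denominator Σ(z_t−z̄)² = 524.4473
r_2 = -381.7550 / 524.4473 = -0.728

-0.728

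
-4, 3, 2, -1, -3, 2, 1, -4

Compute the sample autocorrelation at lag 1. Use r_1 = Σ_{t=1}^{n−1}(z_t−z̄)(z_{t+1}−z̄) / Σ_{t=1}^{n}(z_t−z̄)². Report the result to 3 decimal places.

-0.194

Mean z̄ = (-4 + 3 + 2 − 1 − 3 + 2 + 1 − 4)/8 = -0.5000
Deviations from mean: -3.5000, 3.5000, 2.5000, -0.5000, -2.5000, 2.5000, 1.5000, -3.5000
Numerator Σ_{t=1}^{7}(z_t−z̄)(z_{t+1}−z̄) = -11.2500
Denominator Σ(z_t−z̄)² = 58.0000
r_1 = -11.2500 / 58.0000 = -0.194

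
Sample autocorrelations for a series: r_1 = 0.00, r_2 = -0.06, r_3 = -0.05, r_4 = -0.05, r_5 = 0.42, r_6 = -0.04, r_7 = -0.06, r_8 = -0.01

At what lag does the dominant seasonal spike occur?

5

The largest autocorrelation is r_5 = 0.42; the remaining lags stay at or below 0.00.
The dominant spike at lag 5 indicates a seasonal period of 5.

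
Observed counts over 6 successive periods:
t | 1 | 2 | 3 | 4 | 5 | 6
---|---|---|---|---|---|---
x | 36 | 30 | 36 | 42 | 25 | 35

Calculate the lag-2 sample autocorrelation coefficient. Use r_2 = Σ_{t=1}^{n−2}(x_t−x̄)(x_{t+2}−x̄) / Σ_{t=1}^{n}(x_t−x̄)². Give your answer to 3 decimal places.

-0.224

Mean x̄ = (36 + 30 + 36 + 42 + 25 + 35)/6 = 34.0000
Deviations from mean: 2.0000, -4.0000, 2.0000, 8.0000, -9.0000, 1.0000
Numerator Σ_{t=1}^{4}(x_t−x̄)(x_{t+2}−x̄) = -38.0000
Denominator Σ(x_t−x̄)² = 170.0000
r_2 = -38.0000 / 170.0000 = -0.224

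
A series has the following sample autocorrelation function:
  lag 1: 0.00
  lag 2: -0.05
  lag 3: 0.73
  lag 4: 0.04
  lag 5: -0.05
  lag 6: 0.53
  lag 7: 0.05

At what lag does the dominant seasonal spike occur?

The largest autocorrelation is r_3 = 0.73, with a weaker echo at lag 6 (0.53); the remaining lags stay at or below 0.05.
The dominant spike at lag 3 indicates a seasonal period of 3.

3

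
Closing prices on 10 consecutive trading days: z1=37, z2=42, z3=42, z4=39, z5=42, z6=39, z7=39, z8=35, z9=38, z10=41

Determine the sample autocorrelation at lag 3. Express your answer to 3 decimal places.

-0.093

Mean z̄ = (37 + 42 + 42 + 39 + 42 + 39 + 39 + 35 + 38 + 41)/10 = 39.4000
Numerator Σ_{t=1}^{7}(z_t−z̄)(z_{t+3}−z̄) = -4.6800
Denominator Σ(z_t−z̄)² = 50.4000
r_3 = -4.6800 / 50.4000 = -0.093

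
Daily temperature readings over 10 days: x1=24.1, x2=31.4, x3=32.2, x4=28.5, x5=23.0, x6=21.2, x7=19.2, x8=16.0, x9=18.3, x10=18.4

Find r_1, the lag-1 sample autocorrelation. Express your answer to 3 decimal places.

0.756

Mean x̄ = (24.1 + 31.4 + 32.2 + 28.5 + 23.0 + 21.2 + 19.2 + 16.0 + 18.3 + 18.4)/10 = 23.2300
Numerator Σ_{t=1}^{9}(x_t−x̄)(x_{t+1}−x̄) = 223.6931
Denominator Σ(x_t−x̄)² = 296.0610
r_1 = 223.6931 / 296.0610 = 0.756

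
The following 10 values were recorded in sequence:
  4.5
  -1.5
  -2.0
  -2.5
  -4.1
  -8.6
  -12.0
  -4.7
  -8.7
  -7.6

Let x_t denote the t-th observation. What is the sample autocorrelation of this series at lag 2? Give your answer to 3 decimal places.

0.248

Mean x̄ = (4.5 − 1.5 − 2.0 − 2.5 − 4.1 − 8.6 − 12.0 − 4.7 − 8.7 − 7.6)/10 = -4.7200
Numerator Σ_{t=1}^{8}(x_t−x̄)(x_{t+2}−x̄) = 49.6252
Denominator Σ(x_t−x̄)² = 200.2760
r_2 = 49.6252 / 200.2760 = 0.248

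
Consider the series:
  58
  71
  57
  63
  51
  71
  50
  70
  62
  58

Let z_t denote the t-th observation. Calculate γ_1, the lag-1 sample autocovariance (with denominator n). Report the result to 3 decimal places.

Mean z̄ = (58 + 71 + 57 + 63 + 51 + 71 + 50 + 70 + 62 + 58)/10 = 61.1000
Σ_{t=1}^{9}(z_t−z̄)(z_{t+1}−z̄) = -401.7100
γ_1 = -401.7100 / 10 = -40.171

-40.171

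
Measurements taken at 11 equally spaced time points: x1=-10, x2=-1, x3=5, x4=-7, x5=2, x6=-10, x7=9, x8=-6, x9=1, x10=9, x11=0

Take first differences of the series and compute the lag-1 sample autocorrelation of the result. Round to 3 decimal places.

First differences Δx: 9, 6, -12, 9, -12, 19, -15, 7, 8, -9
Mean of differences = 1.0000
Numerator Σ(Δx_t−Δx̄)(Δx_{t+1}−Δx̄) = -879.0000
Denominator Σ(Δx_t−Δx̄)² = 1256.0000
r_1(Δx) = -879.0000 / 1256.0000 = -0.700

-0.700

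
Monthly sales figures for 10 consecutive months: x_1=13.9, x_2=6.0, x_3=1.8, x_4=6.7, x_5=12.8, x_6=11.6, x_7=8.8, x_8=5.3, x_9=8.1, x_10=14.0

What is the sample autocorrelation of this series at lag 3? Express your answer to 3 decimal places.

Mean x̄ = (13.9 + 6.0 + 1.8 + 6.7 + 12.8 + 11.6 + 8.8 + 5.3 + 8.1 + 14.0)/10 = 8.9000
Numerator Σ_{t=1}^{7}(x_t−x̄)(x_{t+3}−x̄) = -57.9700
Denominator Σ(x_t−x̄)² = 150.7800
r_3 = -57.9700 / 150.7800 = -0.384

-0.384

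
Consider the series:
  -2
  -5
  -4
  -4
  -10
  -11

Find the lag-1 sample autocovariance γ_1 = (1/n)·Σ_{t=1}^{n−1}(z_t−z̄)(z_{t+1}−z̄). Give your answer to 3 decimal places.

3.667

Mean z̄ = (-2 − 5 − 4 − 4 − 10 − 11)/6 = -6.0000
Deviations: 4.0000, 1.0000, 2.0000, 2.0000, -4.0000, -5.0000
Σ_{t=1}^{5}(z_t−z̄)(z_{t+1}−z̄) = 22.0000
γ_1 = 22.0000 / 6 = 3.667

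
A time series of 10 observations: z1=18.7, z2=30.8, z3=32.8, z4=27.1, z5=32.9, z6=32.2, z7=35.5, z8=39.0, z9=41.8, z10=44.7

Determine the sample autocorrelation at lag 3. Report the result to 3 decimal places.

Mean z̄ = (18.7 + 30.8 + 32.8 + 27.1 + 32.9 + 32.2 + 35.5 + 39.0 + 41.8 + 44.7)/10 = 33.5500
Σ(z_t−z̄)(z_{t+3}−z̄) = (95.7825) + (1.7875) + (1.0125) + (-12.5775) + (-3.5425) + (-11.1375) + (21.7425) = 93.0675
Denominator Σ(z_t−z̄)² = 498.3850
r_3 = 93.0675 / 498.3850 = 0.187

0.187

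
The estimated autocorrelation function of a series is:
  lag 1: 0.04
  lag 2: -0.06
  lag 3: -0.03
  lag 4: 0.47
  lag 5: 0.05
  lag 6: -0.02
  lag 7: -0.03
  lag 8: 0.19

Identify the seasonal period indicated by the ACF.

4

The largest autocorrelation is r_4 = 0.47, with a weaker echo at lag 8 (0.19); the remaining lags stay at or below 0.05.
The dominant spike at lag 4 indicates a seasonal period of 4.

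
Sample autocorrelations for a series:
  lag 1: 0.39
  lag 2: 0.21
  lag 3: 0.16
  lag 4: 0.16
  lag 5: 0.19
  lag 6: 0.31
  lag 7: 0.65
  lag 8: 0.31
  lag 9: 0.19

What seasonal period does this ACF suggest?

The largest autocorrelation is r_7 = 0.65; the remaining lags stay at or below 0.39. The elevated value at lag 1 (0.39), dropping to 0.21 at lag 2, reflects decaying short-term dependence rather than seasonality.
The dominant spike at lag 7 indicates a seasonal period of 7.

7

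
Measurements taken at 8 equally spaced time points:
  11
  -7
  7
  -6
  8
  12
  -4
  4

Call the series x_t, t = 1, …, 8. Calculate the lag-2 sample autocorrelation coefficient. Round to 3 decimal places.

Mean x̄ = (11 − 7 + 7 − 6 + 8 + 12 − 4 + 4)/8 = 3.1250
Deviations from mean: 7.8750, -10.1250, 3.8750, -9.1250, 4.8750, 8.8750, -7.1250, 0.8750
Σ(x_t−x̄)(x_{t+2}−x̄) = (30.5156) + (92.3906) + (18.8906) + (-80.9844) + (-34.7344) + (7.7656) = 33.8438
Denominator Σ(x_t−x̄)² = 416.8750
r_2 = 33.8438 / 416.8750 = 0.081

0.081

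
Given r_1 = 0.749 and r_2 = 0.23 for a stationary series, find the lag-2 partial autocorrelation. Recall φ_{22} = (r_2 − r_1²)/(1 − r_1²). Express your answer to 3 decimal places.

φ_{22} = (r_2 − r_1²) / (1 − r_1²)
r_1² = (0.749)² = 0.561001
Numerator = 0.23 − 0.5610 = -0.3310; denominator = 1 − 0.5610 = 0.4390
φ_{22} = -0.3310 / 0.4390 = -0.754

-0.754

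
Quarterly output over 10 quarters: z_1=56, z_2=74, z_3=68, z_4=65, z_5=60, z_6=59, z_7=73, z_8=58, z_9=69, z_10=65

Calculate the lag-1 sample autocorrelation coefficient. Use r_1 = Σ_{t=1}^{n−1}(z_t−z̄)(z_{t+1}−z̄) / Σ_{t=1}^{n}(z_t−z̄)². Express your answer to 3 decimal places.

Mean z̄ = (56 + 74 + 68 + 65 + 60 + 59 + 73 + 58 + 69 + 65)/10 = 64.7000
Numerator Σ_{t=1}^{9}(z_t−z̄)(z_{t+1}−z̄) = -154.2900
Denominator Σ(z_t−z̄)² = 360.1000
r_1 = -154.2900 / 360.1000 = -0.428

-0.428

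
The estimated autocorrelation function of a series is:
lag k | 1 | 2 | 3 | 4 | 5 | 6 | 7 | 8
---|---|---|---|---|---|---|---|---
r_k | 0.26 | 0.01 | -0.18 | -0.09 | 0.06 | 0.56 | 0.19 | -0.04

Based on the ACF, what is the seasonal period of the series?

6

The largest autocorrelation is r_6 = 0.56; the remaining lags stay at or below 0.26. The elevated value at lag 1 (0.26), dropping to 0.01 at lag 2, reflects decaying short-term dependence rather than seasonality.
The dominant spike at lag 6 indicates a seasonal period of 6.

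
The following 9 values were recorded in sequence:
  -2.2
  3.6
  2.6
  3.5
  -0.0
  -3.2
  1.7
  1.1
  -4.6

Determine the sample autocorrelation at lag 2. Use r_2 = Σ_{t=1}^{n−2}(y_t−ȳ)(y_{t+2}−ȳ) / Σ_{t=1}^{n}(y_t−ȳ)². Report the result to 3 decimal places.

Mean ȳ = (-2.2 + 3.6 + 2.6 + 3.5 − 0.0 − 3.2 + 1.7 + 1.1 − 4.6)/9 = 0.2778
Σ(y_t−ȳ)(y_{t+2}−ȳ) = (-5.7540) + (10.7049) + (-0.6451) + (-11.2062) + (-0.3951) + (-2.8595) + (-6.9373) = -17.0921
Denominator Σ(y_t−ȳ)² = 71.6156
r_2 = -17.0921 / 71.6156 = -0.239

-0.239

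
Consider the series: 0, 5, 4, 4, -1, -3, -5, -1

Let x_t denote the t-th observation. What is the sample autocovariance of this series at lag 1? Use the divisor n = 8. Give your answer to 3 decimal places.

6.670

Mean x̄ = (0 + 5 + 4 + 4 − 1 − 3 − 5 − 1)/8 = 0.3750
Deviations: -0.3750, 4.6250, 3.6250, 3.6250, -1.3750, -3.3750, -5.3750, -1.3750
Σ_{t=1}^{7}(x_t−x̄)(x_{t+1}−x̄) = 53.3594
γ_1 = 53.3594 / 8 = 6.670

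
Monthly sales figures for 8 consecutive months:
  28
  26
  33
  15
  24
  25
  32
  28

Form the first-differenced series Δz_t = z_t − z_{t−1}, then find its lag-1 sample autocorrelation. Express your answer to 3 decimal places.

First differences Δz: -2, 7, -18, 9, 1, 7, -4
Mean of differences = 0.0000
Numerator Σ(Δz_t−Δz̄)(Δz_{t+1}−Δz̄) = -314.0000
Denominator Σ(Δz_t−Δz̄)² = 524.0000
r_1(Δz) = -314.0000 / 524.0000 = -0.599

-0.599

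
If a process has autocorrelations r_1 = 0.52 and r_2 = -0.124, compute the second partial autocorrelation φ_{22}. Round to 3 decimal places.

-0.541

φ_{22} = (r_2 − r_1²) / (1 − r_1²)
r_1² = (0.52)² = 0.2704
Numerator = -0.124 − 0.2704 = -0.3944; denominator = 1 − 0.2704 = 0.7296
φ_{22} = -0.3944 / 0.7296 = -0.541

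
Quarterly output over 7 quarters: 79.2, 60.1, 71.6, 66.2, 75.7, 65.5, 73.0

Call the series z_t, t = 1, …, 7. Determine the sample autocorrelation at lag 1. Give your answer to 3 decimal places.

Mean z̄ = (79.2 + 60.1 + 71.6 + 66.2 + 75.7 + 65.5 + 73.0)/7 = 70.1857
Deviations from mean: 9.0143, -10.0857, 1.4143, -3.9857, 5.5143, -4.6857, 2.8143
Σ(z_t−z̄)(z_{t+1}−z̄) = (-90.9155) + (-14.2641) + (-5.6369) + (-21.9784) + (-25.8384) + (-13.1869) = -171.8202
Denominator Σ(z_t−z̄)² = 261.1486
r_1 = -171.8202 / 261.1486 = -0.658

-0.658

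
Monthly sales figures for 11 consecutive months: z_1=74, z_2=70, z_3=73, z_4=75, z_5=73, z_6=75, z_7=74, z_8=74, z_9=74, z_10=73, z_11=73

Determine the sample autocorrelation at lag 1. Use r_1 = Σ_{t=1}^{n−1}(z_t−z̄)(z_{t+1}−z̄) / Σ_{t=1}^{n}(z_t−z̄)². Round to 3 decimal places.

-0.055

Mean z̄ = (74 + 70 + 73 + 75 + 73 + 75 + 74 + 74 + 74 + 73 + 73)/11 = 73.4545
Numerator Σ_{t=1}^{10}(z_t−z̄)(z_{t+1}−z̄) = -1.0248
Denominator Σ(z_t−z̄)² = 18.7273
r_1 = -1.0248 / 18.7273 = -0.055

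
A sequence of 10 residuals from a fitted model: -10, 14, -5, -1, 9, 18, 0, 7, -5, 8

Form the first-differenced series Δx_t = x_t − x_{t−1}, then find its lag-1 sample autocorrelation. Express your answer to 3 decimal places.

-0.502

First differences Δx: 24, -19, 4, 10, 9, -18, 7, -12, 13
Mean of differences = 2.0000
Numerator Σ(Δx_t−Δx̄)(Δx_{t+1}−Δx̄) = -896.0000
Denominator Σ(Δx_t−Δx̄)² = 1784.0000
r_1(Δx) = -896.0000 / 1784.0000 = -0.502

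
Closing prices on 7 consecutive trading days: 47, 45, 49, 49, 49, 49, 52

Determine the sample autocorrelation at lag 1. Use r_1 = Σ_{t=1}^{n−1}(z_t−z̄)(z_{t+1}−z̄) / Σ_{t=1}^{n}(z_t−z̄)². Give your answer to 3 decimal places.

Mean z̄ = (47 + 45 + 49 + 49 + 49 + 49 + 52)/7 = 48.5714
Deviations from mean: -1.5714, -3.5714, 0.4286, 0.4286, 0.4286, 0.4286, 3.4286
Σ(z_t−z̄)(z_{t+1}−z̄) = (5.6122) + (-1.5306) + (0.1837) + (0.1837) + (0.1837) + (1.4694) = 6.1020
Denominator Σ(z_t−z̄)² = 27.7143
r_1 = 6.1020 / 27.7143 = 0.220

0.220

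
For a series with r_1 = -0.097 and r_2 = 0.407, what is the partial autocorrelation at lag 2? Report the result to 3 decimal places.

0.401

φ_{22} = (r_2 − r_1²) / (1 − r_1²)
r_1² = (-0.097)² = 0.009409
Numerator = 0.407 − 0.0094 = 0.3976; denominator = 1 − 0.0094 = 0.9906
φ_{22} = 0.3976 / 0.9906 = 0.401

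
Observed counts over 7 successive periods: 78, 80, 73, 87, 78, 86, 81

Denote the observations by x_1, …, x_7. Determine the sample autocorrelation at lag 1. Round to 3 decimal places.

-0.500

Mean x̄ = (78 + 80 + 73 + 87 + 78 + 86 + 81)/7 = 80.4286
Deviations from mean: -2.4286, -0.4286, -7.4286, 6.5714, -2.4286, 5.5714, 0.5714
Σ(x_t−x̄)(x_{t+1}−x̄) = (1.0408) + (3.1837) + (-48.8163) + (-15.9592) + (-13.5306) + (3.1837) = -70.8980
Denominator Σ(x_t−x̄)² = 141.7143
r_1 = -70.8980 / 141.7143 = -0.500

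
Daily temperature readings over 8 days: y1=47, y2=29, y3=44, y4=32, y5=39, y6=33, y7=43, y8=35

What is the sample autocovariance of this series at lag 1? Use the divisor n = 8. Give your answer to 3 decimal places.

Mean ȳ = (47 + 29 + 44 + 32 + 39 + 33 + 43 + 35)/8 = 37.7500
Deviations: 9.2500, -8.7500, 6.2500, -5.7500, 1.2500, -4.7500, 5.2500, -2.7500
Σ_{t=1}^{7}(y_t−ȳ)(y_{t+1}−ȳ) = -224.0625
γ_1 = -224.0625 / 8 = -28.008

-28.008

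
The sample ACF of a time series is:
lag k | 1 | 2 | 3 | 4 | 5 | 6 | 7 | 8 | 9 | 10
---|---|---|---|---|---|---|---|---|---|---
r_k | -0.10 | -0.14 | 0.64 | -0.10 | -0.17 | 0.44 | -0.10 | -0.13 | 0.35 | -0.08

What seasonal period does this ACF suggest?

The largest autocorrelation is r_3 = 0.64, with weaker echoes at lags 6 (0.44) and 9 (0.35); the remaining lags stay at or below -0.08.
The dominant spike at lag 3 indicates a seasonal period of 3.

3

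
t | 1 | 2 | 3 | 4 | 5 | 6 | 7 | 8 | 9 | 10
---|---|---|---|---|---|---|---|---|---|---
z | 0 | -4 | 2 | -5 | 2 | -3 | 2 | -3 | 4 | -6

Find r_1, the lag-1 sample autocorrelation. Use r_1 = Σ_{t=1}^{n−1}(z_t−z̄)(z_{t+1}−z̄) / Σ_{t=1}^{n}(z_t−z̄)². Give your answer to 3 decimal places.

-0.800

Mean z̄ = (0 − 4 + 2 − 5 + 2 − 3 + 2 − 3 + 4 − 6)/10 = -1.1000
Numerator Σ_{t=1}^{9}(z_t−z̄)(z_{t+1}−z̄) = -88.7100
Denominator Σ(z_t−z̄)² = 110.9000
r_1 = -88.7100 / 110.9000 = -0.800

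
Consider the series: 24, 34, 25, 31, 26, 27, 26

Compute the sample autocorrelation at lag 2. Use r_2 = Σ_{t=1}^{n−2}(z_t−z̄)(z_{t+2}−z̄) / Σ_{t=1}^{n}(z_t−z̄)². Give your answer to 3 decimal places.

0.460

Mean z̄ = (24 + 34 + 25 + 31 + 26 + 27 + 26)/7 = 27.5714
Deviations from mean: -3.5714, 6.4286, -2.5714, 3.4286, -1.5714, -0.5714, -1.5714
Numerator Σ_{t=1}^{5}(z_t−z̄)(z_{t+2}−z̄) = 35.7755
Denominator Σ(z_t−z̄)² = 77.7143
r_2 = 35.7755 / 77.7143 = 0.460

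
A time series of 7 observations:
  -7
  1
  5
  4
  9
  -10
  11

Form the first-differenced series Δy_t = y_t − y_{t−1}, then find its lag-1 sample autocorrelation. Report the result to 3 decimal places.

First differences Δy: 8, 4, -1, 5, -19, 21
Mean of differences = 3.0000
Numerator Σ(Δy_t−Δȳ)(Δy_{t+1}−Δȳ) = -447.0000
Denominator Σ(Δy_t−Δȳ)² = 854.0000
r_1(Δy) = -447.0000 / 854.0000 = -0.523

-0.523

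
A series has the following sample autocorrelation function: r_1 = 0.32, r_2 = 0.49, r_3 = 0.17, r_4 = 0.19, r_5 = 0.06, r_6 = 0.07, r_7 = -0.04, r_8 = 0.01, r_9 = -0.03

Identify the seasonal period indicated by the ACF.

The largest autocorrelation is r_2 = 0.49; the remaining lags stay at or below 0.32.
The dominant spike at lag 2 indicates a seasonal period of 2.

2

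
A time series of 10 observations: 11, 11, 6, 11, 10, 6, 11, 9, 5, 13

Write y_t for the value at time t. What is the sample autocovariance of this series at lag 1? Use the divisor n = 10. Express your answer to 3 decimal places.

Mean ȳ = (11 + 11 + 6 + 11 + 10 + 6 + 11 + 9 + 5 + 13)/10 = 9.3000
Σ_{t=1}^{9}(y_t−ȳ)(y_{t+1}−ȳ) = -30.1900
γ_1 = -30.1900 / 10 = -3.019

-3.019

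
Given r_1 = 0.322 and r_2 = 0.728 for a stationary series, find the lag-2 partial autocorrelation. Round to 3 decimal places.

0.697

φ_{22} = (r_2 − r_1²) / (1 − r_1²)
r_1² = (0.322)² = 0.103684
Numerator = 0.728 − 0.1037 = 0.6243; denominator = 1 − 0.1037 = 0.8963
φ_{22} = 0.6243 / 0.8963 = 0.697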